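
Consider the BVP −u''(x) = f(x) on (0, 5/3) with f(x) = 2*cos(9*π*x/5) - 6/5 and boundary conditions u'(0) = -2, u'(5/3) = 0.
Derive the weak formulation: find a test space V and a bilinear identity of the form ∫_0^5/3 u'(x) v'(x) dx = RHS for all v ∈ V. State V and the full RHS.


V = H^1(0, 5/3) (v unrestricted at boundary; u is determined up to an additive constant); weak form: ∫_0^5/3 u'v' dx = ∫_0^5/3 (2*cos(9*π*x/5) - 6/5) v dx + 2·v(0) for all v ∈ V.

Multiply both sides by a test function v and integrate from 0 to 5/3:
  ∫_0^5/3 −u''(x) v(x) dx = ∫_0^5/3 f(x) v(x) dx.
Integrate the LHS by parts once:
  ∫_0^5/3 −u'' v dx = −[u'(x) v(x)]_0^5/3 + ∫_0^5/3 u'(x) v'(x) dx.
Thus ∫_0^5/3 u'(x) v'(x) dx = ∫_0^5/3 f(x) v(x) dx + [u'(x) v(x)]_0^5/3.
Choose V so that boundary terms are either known or forced to vanish.
u has inhomogeneous Neumann u'(0) = -2, u'(5/3) = 0. [u' v]_0^5/3 = (0)·v(5/3) − (-2)·v(0) = 2·v(0). Take V = H^1(0, 5/3); boundary term becomes part of RHS.
Weak formulation: find u (satisfying any essential BC) such that ∫_0^5/3 u'(x) v'(x) dx = ∫_0^5/3 f v dx + 2·v(0) for all v ∈ V (Neumann data are natural BCs: they enter the RHS as boundary terms).
Substituting f(x) = 2*cos(9*π*x/5) - 6/5, the right-hand side is ∫_0^5/3 (2*cos(9*π*x/5) - 6/5) v dx + 2·v(0).
Compatibility check (pure Neumann): taking v ≡ 1 ∈ V gives 0 = ∫_0^5/3 f dx + (0) − (-2), i.e. ∫_0^5/3 f dx must equal u'(0) − u'(5/3) = -2. Indeed ∫_0^5/3 (2*cos(9*π*x/5) - 6/5) dx = -2, so the data are compatible. The solution is then unique only up to an additive constant (fix it e.g. by requiring ∫_0^5/3 u dx = 0).


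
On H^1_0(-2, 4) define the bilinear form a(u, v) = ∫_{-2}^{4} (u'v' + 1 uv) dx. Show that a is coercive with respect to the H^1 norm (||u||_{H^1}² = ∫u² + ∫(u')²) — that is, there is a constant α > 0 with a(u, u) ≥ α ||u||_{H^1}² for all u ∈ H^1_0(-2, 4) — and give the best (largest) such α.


α = 1

Coercivity of a(·,·) on H^1_0(-2, 4) means a(u, u) ≥ α ||u||_{H^1}² for every u ∈ H^1_0.
The interval has length L = 6, and Poincaré/coercivity depend only on L. Here a(u, u) = ∫(u')² + (1)·∫u².
Here c = 1 ≥ 1, so a(u,u) = ∫(u')² + c∫u² ≥ ∫(u')² + ∫u² = ||u||_{H^1}², i.e. α = 1 works. No larger α is possible: a(u,u) ≥ α||u||_{H^1}² means (1−α)∫(u')² ≥ (α−c)∫u², and for the modes u_n = sin(nπ(x−x₀)/L) (x₀ the left endpoint) one has ∫u_n²/∫(u_n')² = (L/(nπ))² → 0, so a(u_n,u_n)/||u_n||_{H^1}² → 1. Hence the optimal constant is α = 1.
Therefore α = 1.


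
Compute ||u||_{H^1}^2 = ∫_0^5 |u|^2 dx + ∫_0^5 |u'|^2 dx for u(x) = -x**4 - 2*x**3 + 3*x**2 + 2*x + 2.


||u||_{H^1}^2 = 11358295/18

The H^1 norm (squared) on an interval (0, L) is
  ||u||_{H^1}^2 = ∫_0^L u(x)^2 dx + ∫_0^L u'(x)^2 dx.
Compute u'(x) = -4*x**3 - 6*x**2 + 6*x + 2.
Then u(x)^2 = x**8 + 4*x**7 - 2*x**6 - 16*x**5 - 3*x**4 + 4*x**3 + 16*x**2 + 8*x + 4 and u'(x)^2 = 16*x**6 + 48*x**5 - 12*x**4 - 88*x**3 + 12*x**2 + 24*x + 4.
Integrate each monomial from 0 to 5 using ∫_0^5 c·x^n dx = c·5^(n+1)/(n+1):
  ∫_0^5 u(x)^2 dx = ∫_0^5 (x^8 + 4*x^7 - 2*x^6 - 16*x^5 - 3*x^4 + 4*x^3 + 16*x^2 + 8*x + 4) dx. Term by term:
    ∫_0^5 x^8 dx = 1953125/9;  ∫_0^5 4*x^7 dx = 390625/2;  ∫_0^5 -2*x^6 dx = -156250/7;
    ∫_0^5 -16*x^5 dx = -125000/3;  ∫_0^5 -3*x^4 dx = -1875;  ∫_0^5 4*x^3 dx = 625;
    ∫_0^5 16*x^2 dx = 2000/3;  ∫_0^5 8*x dx = 100;  ∫_0^5 4 dx = 20.
  Sum: 1953125/9 + 390625/2 − 156250/7 − 125000/3 − 1875 + 625 + 2000/3 + 100 + 20 = 43832245/126.
  ∫_0^5 u'(x)^2 dx = ∫_0^5 (16*x^6 + 48*x^5 - 12*x^4 - 88*x^3 + 12*x^2 + 24*x + 4) dx. Term by term:
    ∫_0^5 16*x^6 dx = 1250000/7;  ∫_0^5 48*x^5 dx = 125000;  ∫_0^5 -12*x^4 dx = -7500;
    ∫_0^5 -88*x^3 dx = -13750;  ∫_0^5 12*x^2 dx = 500;  ∫_0^5 24*x dx = 300;
    ∫_0^5 4 dx = 20.
  Sum: 1250000/7 + 125000 − 7500 − 13750 + 500 + 300 + 20 = 1981990/7.
Adding: ||u||_{H^1}^2 = 43832245/126 + 1981990/7 = 11358295/18.


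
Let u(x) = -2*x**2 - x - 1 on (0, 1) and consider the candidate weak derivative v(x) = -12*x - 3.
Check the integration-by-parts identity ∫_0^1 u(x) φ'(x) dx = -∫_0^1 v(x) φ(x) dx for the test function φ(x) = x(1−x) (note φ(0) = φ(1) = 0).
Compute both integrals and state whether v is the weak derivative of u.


LHS = 1/2, RHS = 3/2. No, v is not the weak derivative of u.

u(x) = -2*x**2 - x - 1, classical derivative u'(x) = -4*x - 1.
φ(x) = x(1−x), so φ'(x) = 1 - 2*x.
Note φ(0) = φ(1) = 0, so the boundary term u·φ vanishes.
LHS = ∫_0^1 u(x) φ'(x) dx = ∫_0^1 (4*x^3 + x - 1) dx. Term by term:
  ∫_0^1 4*x^3 dx = 1;  ∫_0^1 x dx = 1/2;  ∫_0^1 -1 dx = -1.
Sum: 1 + 1/2 − 1 = 1/2.
So LHS = 1/2.
∫_0^1 v(x) φ(x) dx = ∫_0^1 (12*x^3 - 9*x^2 - 3*x) dx. Term by term:
  ∫_0^1 12*x^3 dx = 3;  ∫_0^1 -9*x^2 dx = -3;  ∫_0^1 -3*x dx = -3/2.
Sum: 3 − 3 − 3/2 = -3/2.
So RHS = -∫_0^1 v(x) φ(x) dx = 3/2.
LHS − RHS = -1 ≠ 0, so the identity fails.
(For a valid weak derivative the identity must hold for EVERY test function, in particular this one. The failure shows v is NOT the weak derivative of u.)
Correct weak derivative would be u'(x) = -4*x - 1.


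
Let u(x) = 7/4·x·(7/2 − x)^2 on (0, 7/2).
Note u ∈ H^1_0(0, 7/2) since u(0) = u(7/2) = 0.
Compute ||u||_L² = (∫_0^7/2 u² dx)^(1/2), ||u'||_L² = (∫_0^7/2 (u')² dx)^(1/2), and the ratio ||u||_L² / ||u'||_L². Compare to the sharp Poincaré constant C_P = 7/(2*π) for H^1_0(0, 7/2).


||u||_L² / ||u'||_L² = sqrt(14)/4 < C_P = 7/(2*π).

u(x) = 7/4·x·(7/2 − x)^2, so u'(x) = 21*x^2/4 - 49*x/2 + 343/16.
u(x) = 7/4·x·(7/2 − x)^2 vanishes at x = 0 and x = 7/2, so u ∈ H^1_0(0, 7/2). Differentiate via the product rule and integrate the resulting polynomials term by term.
  ∫_0^7/2 u² dx = ∫_0^7/2 (49*x^6/16 - 343*x^5/8 + 7203*x^4/32 - 16807*x^3/32 + 117649*x^2/256) dx. Term by term:
    ∫_0^7/2 49*x^6/16 dx = 5764801/2048;  ∫_0^7/2 -343*x^5/8 dx = -40353607/3072;  ∫_0^7/2 7203*x^4/32 dx = 121060821/5120;
    ∫_0^7/2 -16807*x^3/32 dx = -40353607/2048;  ∫_0^7/2 117649*x^2/256 dx = 40353607/6144.
  Sum: 5764801/2048 − 40353607/3072 + 121060821/5120 − 40353607/2048 + 40353607/6144 = 5764801/30720.
  ∫_0^7/2 (u')² dx = ∫_0^7/2 (441*x^4/16 - 1029*x^3/4 + 26411*x^2/32 - 16807*x/16 + 117649/256) dx. Term by term:
    ∫_0^7/2 441*x^4/16 dx = 7411887/2560;  ∫_0^7/2 -1029*x^3/4 dx = -2470629/256;  ∫_0^7/2 26411*x^2/32 dx = 9058973/768;
    ∫_0^7/2 -16807*x/16 dx = -823543/128;  ∫_0^7/2 117649/256 dx = 823543/512.
  Sum: 7411887/2560 − 2470629/256 + 9058973/768 − 823543/128 + 823543/512 = 823543/3840.
∫_0^7/2 u² dx = 5764801/30720, so ||u||_L² = 2401*sqrt(30)/960.
∫_0^7/2 (u')² dx = 823543/3840, so ||u'||_L² = 343*sqrt(105)/240.
Ratio ||u||_L² / ||u'||_L² = sqrt(14)/4.
Sharp Poincaré constant on H^1_0(0, 7/2) is C_P = L/π = 7/(2*π), achieved by sin(2*π/7·x).
A polynomial bump cannot attain the sharp Poincaré constant (only the first sine eigenfunction does), so the ratio is strictly less than C_P, consistent with ||u||_L² ≤ C_P ||u'||_L².


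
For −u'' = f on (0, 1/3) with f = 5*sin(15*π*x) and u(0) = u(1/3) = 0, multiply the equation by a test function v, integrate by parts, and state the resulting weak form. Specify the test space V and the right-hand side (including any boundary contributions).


V = H^1_0(0, 1/3) (so v(0) = v(1/3) = 0); weak form: ∫_0^1/3 u'v' dx = ∫_0^1/3 (5*sin(15*π*x)) v dx for all v ∈ V.

Multiply both sides by a test function v and integrate from 0 to 1/3:
  ∫_0^1/3 −u''(x) v(x) dx = ∫_0^1/3 f(x) v(x) dx.
Integrate the LHS by parts once:
  ∫_0^1/3 −u'' v dx = −[u'(x) v(x)]_0^1/3 + ∫_0^1/3 u'(x) v'(x) dx.
Thus ∫_0^1/3 u'(x) v'(x) dx = ∫_0^1/3 f(x) v(x) dx + [u'(x) v(x)]_0^1/3.
Choose V so that boundary terms are either known or forced to vanish.
u is Dirichlet: u(0) = u(1/3) = 0. Let V = H^1_0(0, 1/3); then v(0) = v(1/3) = 0, and [u' v]_0^1/3 = 0.
Weak formulation: find u (satisfying any essential BC) such that ∫_0^1/3 u'(x) v'(x) dx = ∫_0^1/3 f v dx for all v ∈ V.
Substituting f(x) = 5*sin(15*π*x), the right-hand side is ∫_0^1/3 (5*sin(15*π*x)) v dx.


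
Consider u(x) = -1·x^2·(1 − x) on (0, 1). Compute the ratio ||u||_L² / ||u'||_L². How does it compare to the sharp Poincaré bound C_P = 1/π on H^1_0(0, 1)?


||u||_L² / ||u'||_L² = sqrt(14)/14 < C_P = 1/π.

u(x) = -1·x^2·(1 − x), so u'(x) = x*(3*x - 2).
u(x) = -1·x^2·(1 − x) vanishes at x = 0 and x = 1, so u ∈ H^1_0(0, 1). Differentiate via the product rule and integrate the resulting polynomials term by term.
  ∫_0^1 u² dx = ∫_0^1 (x^6 - 2*x^5 + x^4) dx. Term by term:
    ∫_0^1 x^6 dx = 1/7;  ∫_0^1 -2*x^5 dx = -1/3;  ∫_0^1 x^4 dx = 1/5.
  Sum: 1/7 − 1/3 + 1/5 = 1/105.
  ∫_0^1 (u')² dx = ∫_0^1 (9*x^4 - 12*x^3 + 4*x^2) dx. Term by term:
    ∫_0^1 9*x^4 dx = 9/5;  ∫_0^1 -12*x^3 dx = -3;  ∫_0^1 4*x^2 dx = 4/3.
  Sum: 9/5 − 3 + 4/3 = 2/15.
∫_0^1 u² dx = 1/105, so ||u||_L² = sqrt(105)/105.
∫_0^1 (u')² dx = 2/15, so ||u'||_L² = sqrt(30)/15.
Ratio ||u||_L² / ||u'||_L² = sqrt(14)/14.
Sharp Poincaré constant on H^1_0(0, 1) is C_P = L/π = 1/π, achieved by sin(π·x).
A polynomial bump cannot attain the sharp Poincaré constant (only the first sine eigenfunction does), so the ratio is strictly less than C_P, consistent with ||u||_L² ≤ C_P ||u'||_L².


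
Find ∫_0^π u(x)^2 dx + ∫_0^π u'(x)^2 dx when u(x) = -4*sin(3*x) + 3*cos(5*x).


||u||_{H^1(0,π)}^2 = 197*π

u'(x) = -15*sin(5*x) - 12*cos(3*x).
Expand u² and (u')² and integrate term by term on (0, π), using: for integers n ≥ 1, ∫_0^π sin²(nx) dx = ∫_0^π cos²(nx) dx = π/2; for n ≠ n', ∫_0^π sin(nx)sin(n'x) dx = ∫_0^π cos(nx)cos(n'x) dx = 0; and by product-to-sum, ∫_0^π sin(nx)cos(n'x) dx = ½∫_0^π [sin((n+n')x) + sin((n−n')x)] dx, which is 0 when n+n' is even and 2n/(n²−n'²) when n+n' is odd (it need not vanish on (0, π)).
  u² squared terms: (-4)²·∫sin(3x)² dx = 16·π/2 = 8*π;  (3)²·∫cos(5x)² dx = 9·π/2 = 9*π/2.
  u² cross terms: 2·(-4)·(3)·∫sin(3x)·cos(5x) dx = -24·(0) = 0.
  So ∫_0^π u² dx = 8*π + 9*π/2 + 0 = 25*π/2.
  (u')² squared terms: (-15)²·∫sin(5x)² dx = 225·π/2 = 225*π/2;  (-12)²·∫cos(3x)² dx = 144·π/2 = 72*π.
  (u')² cross terms: 2·(-15)·(-12)·∫sin(5x)·cos(3x) dx = 360·(0) = 0.
  So ∫_0^π (u')² dx = 225*π/2 + 72*π + 0 = 369*π/2.
||u||_{H^1}^2 = (25*π/2) + (369*π/2) = 197*π.


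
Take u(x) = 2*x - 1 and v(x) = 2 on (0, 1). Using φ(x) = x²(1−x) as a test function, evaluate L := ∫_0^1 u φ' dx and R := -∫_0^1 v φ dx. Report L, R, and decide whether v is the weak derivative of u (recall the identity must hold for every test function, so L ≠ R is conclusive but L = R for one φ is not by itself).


LHS = -1/6, RHS = -1/6. Yes, v = u' weakly.

u(x) = 2*x - 1, classical derivative u'(x) = 2.
φ(x) = x²(1−x), so φ'(x) = x*(2 - 3*x).
Note φ(0) = φ(1) = 0, so the boundary term u·φ vanishes.
LHS = ∫_0^1 u(x) φ'(x) dx = ∫_0^1 (-6*x^3 + 7*x^2 - 2*x) dx. Term by term:
  ∫_0^1 -6*x^3 dx = -3/2;  ∫_0^1 7*x^2 dx = 7/3;  ∫_0^1 -2*x dx = -1.
Sum: -3/2 + 7/3 − 1 = -1/6.
So LHS = -1/6.
∫_0^1 v(x) φ(x) dx = ∫_0^1 (-2*x^3 + 2*x^2) dx. Term by term:
  ∫_0^1 -2*x^3 dx = -1/2;  ∫_0^1 2*x^2 dx = 2/3.
Sum: -1/2 + 2/3 = 1/6.
So RHS = -∫_0^1 v(x) φ(x) dx = -1/6.
LHS = RHS, so the identity holds for this test φ.
Moreover u is smooth here and v(x) = u'(x) = 2 pointwise, so the identity holds for every test function. Hence v is the weak derivative of u.


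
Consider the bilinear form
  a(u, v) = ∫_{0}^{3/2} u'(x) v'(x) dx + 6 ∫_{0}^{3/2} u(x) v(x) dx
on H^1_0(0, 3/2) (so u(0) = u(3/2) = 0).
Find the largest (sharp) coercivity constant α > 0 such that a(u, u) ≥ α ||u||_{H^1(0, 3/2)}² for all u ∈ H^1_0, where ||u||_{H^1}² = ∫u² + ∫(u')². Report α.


α = 1

Coercivity of a(·,·) on H^1_0(0, 3/2) means a(u, u) ≥ α ||u||_{H^1}² for every u ∈ H^1_0.
The interval has length L = 3/2, and Poincaré/coercivity depend only on L. Here a(u, u) = ∫(u')² + (6)·∫u².
Here c = 6 ≥ 1, so a(u,u) = ∫(u')² + c∫u² ≥ ∫(u')² + ∫u² = ||u||_{H^1}², i.e. α = 1 works. No larger α is possible: a(u,u) ≥ α||u||_{H^1}² means (1−α)∫(u')² ≥ (α−c)∫u², and for the modes u_n = sin(nπ(x−x₀)/L) (x₀ the left endpoint) one has ∫u_n²/∫(u_n')² = (L/(nπ))² → 0, so a(u_n,u_n)/||u_n||_{H^1}² → 1. Hence the optimal constant is α = 1.
Therefore α = 1.


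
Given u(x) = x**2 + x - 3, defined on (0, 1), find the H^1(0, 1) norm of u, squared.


||u||_{H^1}^2 = 281/30

The H^1 norm (squared) on an interval (0, L) is
  ||u||_{H^1}^2 = ∫_0^L u(x)^2 dx + ∫_0^L u'(x)^2 dx.
Compute u'(x) = 2*x + 1.
Then u(x)^2 = x**4 + 2*x**3 - 5*x**2 - 6*x + 9 and u'(x)^2 = 4*x**2 + 4*x + 1.
Integrate each monomial from 0 to 1 using ∫_0^1 c·x^n dx = c·1^(n+1)/(n+1):
  ∫_0^1 u(x)^2 dx = ∫_0^1 (x^4 + 2*x^3 - 5*x^2 - 6*x + 9) dx. Term by term:
    ∫_0^1 x^4 dx = 1/5;  ∫_0^1 2*x^3 dx = 1/2;  ∫_0^1 -5*x^2 dx = -5/3;
    ∫_0^1 -6*x dx = -3;  ∫_0^1 9 dx = 9.
  Sum: 1/5 + 1/2 − 5/3 − 3 + 9 = 151/30.
  ∫_0^1 u'(x)^2 dx = ∫_0^1 (4*x^2 + 4*x + 1) dx. Term by term:
    ∫_0^1 4*x^2 dx = 4/3;  ∫_0^1 4*x dx = 2;  ∫_0^1 1 dx = 1.
  Sum: 4/3 + 2 + 1 = 13/3.
Adding: ||u||_{H^1}^2 = 151/30 + 13/3 = 281/30.


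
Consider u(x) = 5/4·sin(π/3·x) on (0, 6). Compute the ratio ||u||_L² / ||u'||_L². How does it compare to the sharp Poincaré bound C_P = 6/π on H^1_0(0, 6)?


||u||_L² / ||u'||_L² = 3/π < C_P = 6/π.

u(x) = 5/4·sin(π/3·x), so u'(x) = 5*π*cos(π*x/3)/12.
Writing u(x) = A·sin(kπx/L) with A = 5/4 and k = 2, use ∫_0^L sin²(kπx/L) dx = L/2 and ∫_0^L cos²(kπx/L) dx = L/2.
u² = 25/16·sin²(π/3·x) and (u')² = 25*π^2/144·cos²(π/3·x), and each of sin², cos² integrates to L/2 = 3 over (0, 6).
∫_0^6 u² dx = 75/16, so ||u||_L² = 5*sqrt(3)/4.
∫_0^6 (u')² dx = 25*π^2/48, so ||u'||_L² = 5*sqrt(3)*π/12.
Ratio ||u||_L² / ||u'||_L² = 3/π.
Sharp Poincaré constant on H^1_0(0, 6) is C_P = L/π = 6/π, achieved by sin(π/6·x).
This is the k = 2 harmonic; the ratio L/(kπ) is strictly less than C_P = L/π, consistent with the sharp inequality ||u||_L² ≤ C_P ||u'||_L².


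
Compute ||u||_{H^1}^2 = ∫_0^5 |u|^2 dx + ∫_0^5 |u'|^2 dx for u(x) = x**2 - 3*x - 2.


||u||_{H^1}^2 = 255/2

The H^1 norm (squared) on an interval (0, L) is
  ||u||_{H^1}^2 = ∫_0^L u(x)^2 dx + ∫_0^L u'(x)^2 dx.
Compute u'(x) = 2*x - 3.
Then u(x)^2 = x**4 - 6*x**3 + 5*x**2 + 12*x + 4 and u'(x)^2 = 4*x**2 - 12*x + 9.
Integrate each monomial from 0 to 5 using ∫_0^5 c·x^n dx = c·5^(n+1)/(n+1):
  ∫_0^5 u(x)^2 dx = ∫_0^5 (x^4 - 6*x^3 + 5*x^2 + 12*x + 4) dx. Term by term:
    ∫_0^5 x^4 dx = 625;  ∫_0^5 -6*x^3 dx = -1875/2;  ∫_0^5 5*x^2 dx = 625/3;
    ∫_0^5 12*x dx = 150;  ∫_0^5 4 dx = 20.
  Sum: 625 − 1875/2 + 625/3 + 150 + 20 = 395/6.
  ∫_0^5 u'(x)^2 dx = ∫_0^5 (4*x^2 - 12*x + 9) dx. Term by term:
    ∫_0^5 4*x^2 dx = 500/3;  ∫_0^5 -12*x dx = -150;  ∫_0^5 9 dx = 45.
  Sum: 500/3 − 150 + 45 = 185/3.
Adding: ||u||_{H^1}^2 = 395/6 + 185/3 = 255/2.


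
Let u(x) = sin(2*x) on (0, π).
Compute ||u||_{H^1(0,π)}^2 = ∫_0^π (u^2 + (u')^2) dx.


||u||_{H^1(0,π)}^2 = 5*π/2

u'(x) = 2*cos(2*x).
Expand u² and (u')² and integrate term by term on (0, π), using: for integers n ≥ 1, ∫_0^π sin²(nx) dx = ∫_0^π cos²(nx) dx = π/2; for n ≠ n', ∫_0^π sin(nx)sin(n'x) dx = ∫_0^π cos(nx)cos(n'x) dx = 0; and by product-to-sum, ∫_0^π sin(nx)cos(n'x) dx = ½∫_0^π [sin((n+n')x) + sin((n−n')x)] dx, which is 0 when n+n' is even and 2n/(n²−n'²) when n+n' is odd (it need not vanish on (0, π)).
  u² squared terms: (1)²·∫sin(2x)² dx = 1·π/2 = π/2.
  So ∫_0^π u² dx = π/2.
  (u')² squared terms: (2)²·∫cos(2x)² dx = 4·π/2 = 2*π.
  So ∫_0^π (u')² dx = 2*π.
||u||_{H^1}^2 = (π/2) + (2*π) = 5*π/2.


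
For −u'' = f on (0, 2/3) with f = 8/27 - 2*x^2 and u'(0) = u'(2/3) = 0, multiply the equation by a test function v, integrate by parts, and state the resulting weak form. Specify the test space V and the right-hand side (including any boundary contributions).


V = H^1(0, 2/3) (no boundary constraint on v; u is determined up to an additive constant); weak form: ∫_0^2/3 u'v' dx = ∫_0^2/3 (8/27 - 2*x^2) v dx for all v ∈ V.

Multiply both sides by a test function v and integrate from 0 to 2/3:
  ∫_0^2/3 −u''(x) v(x) dx = ∫_0^2/3 f(x) v(x) dx.
Integrate the LHS by parts once:
  ∫_0^2/3 −u'' v dx = −[u'(x) v(x)]_0^2/3 + ∫_0^2/3 u'(x) v'(x) dx.
Thus ∫_0^2/3 u'(x) v'(x) dx = ∫_0^2/3 f(x) v(x) dx + [u'(x) v(x)]_0^2/3.
Choose V so that boundary terms are either known or forced to vanish.
u has homogeneous Neumann: u'(0) = u'(2/3) = 0. So [u' v]_0^2/3 = 0·v(2/3) − 0·v(0) = 0 for any v; take V = H^1(0, 2/3).
Weak formulation: find u (satisfying any essential BC) such that ∫_0^2/3 u'(x) v'(x) dx = ∫_0^2/3 f v dx for all v ∈ V (homogeneous Neumann, so boundary terms vanish).
Substituting f(x) = 8/27 - 2*x^2, the right-hand side is ∫_0^2/3 (8/27 - 2*x^2) v dx.
Compatibility check (pure Neumann): taking v ≡ 1 ∈ V gives 0 = ∫_0^2/3 f dx + (0) − (0), i.e. ∫_0^2/3 f dx must equal u'(0) − u'(2/3) = 0. Indeed ∫_0^2/3 (8/27 - 2*x^2) dx = 0, so the data are compatible. The solution is then unique only up to an additive constant (fix it e.g. by requiring ∫_0^2/3 u dx = 0).


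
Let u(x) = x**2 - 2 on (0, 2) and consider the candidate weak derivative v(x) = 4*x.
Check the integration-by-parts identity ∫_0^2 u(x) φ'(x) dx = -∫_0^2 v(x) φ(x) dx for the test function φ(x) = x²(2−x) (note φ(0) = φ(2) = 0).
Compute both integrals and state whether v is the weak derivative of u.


LHS = -16/5, RHS = -32/5. No, v is not the weak derivative of u.

u(x) = x**2 - 2, classical derivative u'(x) = 2*x.
φ(x) = x²(2−x), so φ'(x) = x*(4 - 3*x).
Note φ(0) = φ(2) = 0, so the boundary term u·φ vanishes.
LHS = ∫_0^2 u(x) φ'(x) dx = ∫_0^2 (-3*x^4 + 4*x^3 + 6*x^2 - 8*x) dx. Term by term:
  ∫_0^2 -3*x^4 dx = -96/5;  ∫_0^2 4*x^3 dx = 16;  ∫_0^2 6*x^2 dx = 16;
  ∫_0^2 -8*x dx = -16.
Sum: -96/5 + 16 + 16 − 16 = -16/5.
So LHS = -16/5.
∫_0^2 v(x) φ(x) dx = ∫_0^2 (-4*x^4 + 8*x^3) dx. Term by term:
  ∫_0^2 -4*x^4 dx = -128/5;  ∫_0^2 8*x^3 dx = 32.
Sum: -128/5 + 32 = 32/5.
So RHS = -∫_0^2 v(x) φ(x) dx = -32/5.
LHS − RHS = 16/5 ≠ 0, so the identity fails.
(For a valid weak derivative the identity must hold for EVERY test function, in particular this one. The failure shows v is NOT the weak derivative of u.)
Correct weak derivative would be u'(x) = 2*x.


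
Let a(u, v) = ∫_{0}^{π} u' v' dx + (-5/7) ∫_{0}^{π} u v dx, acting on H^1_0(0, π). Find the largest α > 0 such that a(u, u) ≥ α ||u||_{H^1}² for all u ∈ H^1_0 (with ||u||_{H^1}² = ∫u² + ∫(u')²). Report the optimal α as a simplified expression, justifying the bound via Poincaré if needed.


α = 1/7

Coercivity of a(·,·) on H^1_0(0, π) means a(u, u) ≥ α ||u||_{H^1}² for every u ∈ H^1_0.
The interval has length L = π, and Poincaré/coercivity depend only on L. Here a(u, u) = ∫(u')² + (-5/7)·∫u².
Here c = -5/7 < 0 with |c| < (π/L)² = 1, so coercivity still holds. The condition a(u,u) ≥ α||u||_{H^1}² reads (1−α)∫(u')² ≥ (α−c)∫u². Any admissible α is ≤ 1 (rapidly oscillating u have ∫u²/∫(u')² → 0), and α = 1 would force 0 ≥ (1−c)∫u², impossible since c < 1; so 1−α > 0. By the sharp Poincaré inequality on H^1_0 of an interval of length L, ∫(u')² ≥ (π/L)²∫u² with equality for the first sine mode sin(π(x−x₀)/L) (x₀ the left endpoint), so the inequality holds for all u iff (1−α)(π/L)² ≥ α − c, i.e. α ≤ ((π/L)² + c)/((π/L)² + 1) = (1 + c(L/π)²)/(1 + (L/π)²). (Direct route, valid since c ≤ 0: Poincaré gives c∫u² ≥ c(L/π)²∫(u')², so a(u,u) ≥ (1 + c(L/π)²)∫(u')², while ||u||_{H^1}² ≤ (1 + (L/π)²)∫(u')²; dividing yields the same α.) With (π/L)² = 1 and c = -5/7, the largest admissible constant is α = ((π/L)² + c)/((π/L)² + 1).
Simplifying, α = 1/7.


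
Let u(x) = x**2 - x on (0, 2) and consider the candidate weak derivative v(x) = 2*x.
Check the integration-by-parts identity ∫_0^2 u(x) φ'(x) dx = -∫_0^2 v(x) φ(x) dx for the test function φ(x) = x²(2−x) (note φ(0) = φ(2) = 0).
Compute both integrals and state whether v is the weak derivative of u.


LHS = -28/15, RHS = -16/5. No, v is not the weak derivative of u.

u(x) = x**2 - x, classical derivative u'(x) = 2*x - 1.
φ(x) = x²(2−x), so φ'(x) = x*(4 - 3*x).
Note φ(0) = φ(2) = 0, so the boundary term u·φ vanishes.
LHS = ∫_0^2 u(x) φ'(x) dx = ∫_0^2 (-3*x^4 + 7*x^3 - 4*x^2) dx. Term by term:
  ∫_0^2 -3*x^4 dx = -96/5;  ∫_0^2 7*x^3 dx = 28;  ∫_0^2 -4*x^2 dx = -32/3.
Sum: -96/5 + 28 − 32/3 = -28/15.
So LHS = -28/15.
∫_0^2 v(x) φ(x) dx = ∫_0^2 (-2*x^4 + 4*x^3) dx. Term by term:
  ∫_0^2 -2*x^4 dx = -64/5;  ∫_0^2 4*x^3 dx = 16.
Sum: -64/5 + 16 = 16/5.
So RHS = -∫_0^2 v(x) φ(x) dx = -16/5.
LHS − RHS = 4/3 ≠ 0, so the identity fails.
(For a valid weak derivative the identity must hold for EVERY test function, in particular this one. The failure shows v is NOT the weak derivative of u.)
Correct weak derivative would be u'(x) = 2*x - 1.


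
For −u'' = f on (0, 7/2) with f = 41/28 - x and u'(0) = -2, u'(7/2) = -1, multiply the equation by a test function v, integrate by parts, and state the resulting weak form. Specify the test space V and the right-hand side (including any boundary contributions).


V = H^1(0, 7/2) (v unrestricted at boundary; u is determined up to an additive constant); weak form: ∫_0^7/2 u'v' dx = ∫_0^7/2 (41/28 - x) v dx − v(7/2) + 2·v(0) for all v ∈ V.

Multiply both sides by a test function v and integrate from 0 to 7/2:
  ∫_0^7/2 −u''(x) v(x) dx = ∫_0^7/2 f(x) v(x) dx.
Integrate the LHS by parts once:
  ∫_0^7/2 −u'' v dx = −[u'(x) v(x)]_0^7/2 + ∫_0^7/2 u'(x) v'(x) dx.
Thus ∫_0^7/2 u'(x) v'(x) dx = ∫_0^7/2 f(x) v(x) dx + [u'(x) v(x)]_0^7/2.
Choose V so that boundary terms are either known or forced to vanish.
u has inhomogeneous Neumann u'(0) = -2, u'(7/2) = -1. [u' v]_0^7/2 = (-1)·v(7/2) − (-2)·v(0) = − v(7/2) + 2·v(0). Take V = H^1(0, 7/2); boundary term becomes part of RHS.
Weak formulation: find u (satisfying any essential BC) such that ∫_0^7/2 u'(x) v'(x) dx = ∫_0^7/2 f v dx − v(7/2) + 2·v(0) for all v ∈ V (Neumann data are natural BCs: they enter the RHS as boundary terms).
Substituting f(x) = 41/28 - x, the right-hand side is ∫_0^7/2 (41/28 - x) v dx − v(7/2) + 2·v(0).
Compatibility check (pure Neumann): taking v ≡ 1 ∈ V gives 0 = ∫_0^7/2 f dx + (-1) − (-2), i.e. ∫_0^7/2 f dx must equal u'(0) − u'(7/2) = -1. Indeed ∫_0^7/2 (41/28 - x) dx = -1, so the data are compatible. The solution is then unique only up to an additive constant (fix it e.g. by requiring ∫_0^7/2 u dx = 0).


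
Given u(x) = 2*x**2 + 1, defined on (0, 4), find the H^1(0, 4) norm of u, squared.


||u||_{H^1}^2 = 18748/15

The H^1 norm (squared) on an interval (0, L) is
  ||u||_{H^1}^2 = ∫_0^L u(x)^2 dx + ∫_0^L u'(x)^2 dx.
Compute u'(x) = 4*x.
Then u(x)^2 = 4*x**4 + 4*x**2 + 1 and u'(x)^2 = 16*x**2.
Integrate each monomial from 0 to 4 using ∫_0^4 c·x^n dx = c·4^(n+1)/(n+1):
  ∫_0^4 u(x)^2 dx = ∫_0^4 (4*x^4 + 4*x^2 + 1) dx. Term by term:
    ∫_0^4 4*x^4 dx = 4096/5;  ∫_0^4 4*x^2 dx = 256/3;  ∫_0^4 1 dx = 4.
  Sum: 4096/5 + 256/3 + 4 = 13628/15.
  ∫_0^4 u'(x)^2 dx = ∫_0^4 (16*x^2) dx. Term by term:
    ∫_0^4 16*x^2 dx = 1024/3.
Adding: ||u||_{H^1}^2 = 13628/15 + 1024/3 = 18748/15.


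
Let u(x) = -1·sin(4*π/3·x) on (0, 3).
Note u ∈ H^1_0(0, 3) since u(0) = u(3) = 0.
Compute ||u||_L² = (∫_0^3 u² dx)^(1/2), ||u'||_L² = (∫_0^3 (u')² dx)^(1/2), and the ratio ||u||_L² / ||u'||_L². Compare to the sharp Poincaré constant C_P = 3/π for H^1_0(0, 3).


||u||_L² / ||u'||_L² = 3/(4*π) < C_P = 3/π.

u(x) = -1·sin(4*π/3·x), so u'(x) = -4*π*cos(4*π*x/3)/3.
Writing u(x) = A·sin(kπx/L) with A = -1 and k = 4, use ∫_0^L sin²(kπx/L) dx = L/2 and ∫_0^L cos²(kπx/L) dx = L/2.
u² = 1·sin²(4*π/3·x) and (u')² = 16*π^2/9·cos²(4*π/3·x), and each of sin², cos² integrates to L/2 = 3/2 over (0, 3).
∫_0^3 u² dx = 3/2, so ||u||_L² = sqrt(6)/2.
∫_0^3 (u')² dx = 8*π^2/3, so ||u'||_L² = 2*sqrt(6)*π/3.
Ratio ||u||_L² / ||u'||_L² = 3/(4*π).
Sharp Poincaré constant on H^1_0(0, 3) is C_P = L/π = 3/π, achieved by sin(π/3·x).
This is the k = 4 harmonic; the ratio L/(kπ) is strictly less than C_P = L/π, consistent with the sharp inequality ||u||_L² ≤ C_P ||u'||_L².


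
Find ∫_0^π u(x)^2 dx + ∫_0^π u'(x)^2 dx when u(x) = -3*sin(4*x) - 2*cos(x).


||u||_{H^1(0,π)}^2 = 64/5 + 161*π/2

u'(x) = 2*sin(x) - 12*cos(4*x).
Expand u² and (u')² and integrate term by term on (0, π), using: for integers n ≥ 1, ∫_0^π sin²(nx) dx = ∫_0^π cos²(nx) dx = π/2; for n ≠ n', ∫_0^π sin(nx)sin(n'x) dx = ∫_0^π cos(nx)cos(n'x) dx = 0; and by product-to-sum, ∫_0^π sin(nx)cos(n'x) dx = ½∫_0^π [sin((n+n')x) + sin((n−n')x)] dx, which is 0 when n+n' is even and 2n/(n²−n'²) when n+n' is odd (it need not vanish on (0, π)).
  u² squared terms: (-3)²·∫sin(4x)² dx = 9·π/2 = 9*π/2;  (-2)²·∫cos(x)² dx = 4·π/2 = 2*π.
  u² cross terms: 2·(-3)·(-2)·∫sin(4x)·cos(x) dx = 12·(8/15) = 32/5.
  So ∫_0^π u² dx = 9*π/2 + 2*π + 32/5 = 32/5 + 13*π/2.
  (u')² squared terms: (-12)²·∫cos(4x)² dx = 144·π/2 = 72*π;  (2)²·∫sin(x)² dx = 4·π/2 = 2*π.
  (u')² cross terms: 2·(-12)·(2)·∫cos(4x)·sin(x) dx = -48·(-2/15) = 32/5.
  So ∫_0^π (u')² dx = 72*π + 2*π + 32/5 = 32/5 + 74*π.
||u||_{H^1}^2 = (32/5 + 13*π/2) + (32/5 + 74*π) = 64/5 + 161*π/2.


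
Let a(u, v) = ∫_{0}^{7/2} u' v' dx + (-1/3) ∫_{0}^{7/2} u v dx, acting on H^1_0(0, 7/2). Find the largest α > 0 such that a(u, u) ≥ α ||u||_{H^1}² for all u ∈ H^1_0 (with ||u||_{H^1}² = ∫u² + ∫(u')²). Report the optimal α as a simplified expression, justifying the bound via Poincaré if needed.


α = (-49 + 12*π^2)/(3*(4*π^2 + 49))

Coercivity of a(·,·) on H^1_0(0, 7/2) means a(u, u) ≥ α ||u||_{H^1}² for every u ∈ H^1_0.
The interval has length L = 7/2, and Poincaré/coercivity depend only on L. Here a(u, u) = ∫(u')² + (-1/3)·∫u².
Here c = -1/3 < 0 with |c| < (π/L)² = 4*π^2/49, so coercivity still holds. The condition a(u,u) ≥ α||u||_{H^1}² reads (1−α)∫(u')² ≥ (α−c)∫u². Any admissible α is ≤ 1 (rapidly oscillating u have ∫u²/∫(u')² → 0), and α = 1 would force 0 ≥ (1−c)∫u², impossible since c < 1; so 1−α > 0. By the sharp Poincaré inequality on H^1_0 of an interval of length L, ∫(u')² ≥ (π/L)²∫u² with equality for the first sine mode sin(π(x−x₀)/L) (x₀ the left endpoint), so the inequality holds for all u iff (1−α)(π/L)² ≥ α − c, i.e. α ≤ ((π/L)² + c)/((π/L)² + 1) = (1 + c(L/π)²)/(1 + (L/π)²). (Direct route, valid since c ≤ 0: Poincaré gives c∫u² ≥ c(L/π)²∫(u')², so a(u,u) ≥ (1 + c(L/π)²)∫(u')², while ||u||_{H^1}² ≤ (1 + (L/π)²)∫(u')²; dividing yields the same α.) With (π/L)² = 4*π^2/49 and c = -1/3, the largest admissible constant is α = ((π/L)² + c)/((π/L)² + 1).
Simplifying, α = (-49 + 12*π^2)/(3*(4*π^2 + 49)).


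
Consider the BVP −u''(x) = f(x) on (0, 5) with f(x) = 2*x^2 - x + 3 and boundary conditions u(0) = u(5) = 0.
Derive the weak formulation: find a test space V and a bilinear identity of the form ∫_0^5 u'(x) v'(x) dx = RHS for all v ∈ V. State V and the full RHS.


V = H^1_0(0, 5) (so v(0) = v(5) = 0); weak form: ∫_0^5 u'v' dx = ∫_0^5 (2*x^2 - x + 3) v dx for all v ∈ V.

Multiply both sides by a test function v and integrate from 0 to 5:
  ∫_0^5 −u''(x) v(x) dx = ∫_0^5 f(x) v(x) dx.
Integrate the LHS by parts once:
  ∫_0^5 −u'' v dx = −[u'(x) v(x)]_0^5 + ∫_0^5 u'(x) v'(x) dx.
Thus ∫_0^5 u'(x) v'(x) dx = ∫_0^5 f(x) v(x) dx + [u'(x) v(x)]_0^5.
Choose V so that boundary terms are either known or forced to vanish.
u is Dirichlet: u(0) = u(5) = 0. Let V = H^1_0(0, 5); then v(0) = v(5) = 0, and [u' v]_0^5 = 0.
Weak formulation: find u (satisfying any essential BC) such that ∫_0^5 u'(x) v'(x) dx = ∫_0^5 f v dx for all v ∈ V.
Substituting f(x) = 2*x^2 - x + 3, the right-hand side is ∫_0^5 (2*x^2 - x + 3) v dx.


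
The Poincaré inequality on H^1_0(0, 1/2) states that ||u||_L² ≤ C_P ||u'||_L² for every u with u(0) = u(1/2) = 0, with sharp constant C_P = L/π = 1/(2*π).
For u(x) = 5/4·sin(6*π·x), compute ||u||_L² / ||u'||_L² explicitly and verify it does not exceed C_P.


||u||_L² / ||u'||_L² = 1/(6*π) < C_P = 1/(2*π).

u(x) = 5/4·sin(6*π·x), so u'(x) = 15*π*cos(6*π*x)/2.
Writing u(x) = A·sin(kπx/L) with A = 5/4 and k = 3, use ∫_0^L sin²(kπx/L) dx = L/2 and ∫_0^L cos²(kπx/L) dx = L/2.
u² = 25/16·sin²(6*π·x) and (u')² = 225*π^2/4·cos²(6*π·x), and each of sin², cos² integrates to L/2 = 1/4 over (0, 1/2).
∫_0^1/2 u² dx = 25/64, so ||u||_L² = 5/8.
∫_0^1/2 (u')² dx = 225*π^2/16, so ||u'||_L² = 15*π/4.
Ratio ||u||_L² / ||u'||_L² = 1/(6*π).
Sharp Poincaré constant on H^1_0(0, 1/2) is C_P = L/π = 1/(2*π), achieved by sin(2*π·x).
This is the k = 3 harmonic; the ratio L/(kπ) is strictly less than C_P = L/π, consistent with the sharp inequality ||u||_L² ≤ C_P ||u'||_L².


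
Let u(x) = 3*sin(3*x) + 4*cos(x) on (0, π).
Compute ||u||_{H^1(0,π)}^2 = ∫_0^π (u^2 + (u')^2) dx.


||u||_{H^1(0,π)}^2 = 61*π

u'(x) = -4*sin(x) + 9*cos(3*x).
Expand u² and (u')² and integrate term by term on (0, π), using: for integers n ≥ 1, ∫_0^π sin²(nx) dx = ∫_0^π cos²(nx) dx = π/2; for n ≠ n', ∫_0^π sin(nx)sin(n'x) dx = ∫_0^π cos(nx)cos(n'x) dx = 0; and by product-to-sum, ∫_0^π sin(nx)cos(n'x) dx = ½∫_0^π [sin((n+n')x) + sin((n−n')x)] dx, which is 0 when n+n' is even and 2n/(n²−n'²) when n+n' is odd (it need not vanish on (0, π)).
  u² squared terms: (3)²·∫sin(3x)² dx = 9·π/2 = 9*π/2;  (4)²·∫cos(x)² dx = 16·π/2 = 8*π.
  u² cross terms: 2·(3)·(4)·∫sin(3x)·cos(x) dx = 24·(0) = 0.
  So ∫_0^π u² dx = 9*π/2 + 8*π + 0 = 25*π/2.
  (u')² squared terms: (-4)²·∫sin(x)² dx = 16·π/2 = 8*π;  (9)²·∫cos(3x)² dx = 81·π/2 = 81*π/2.
  (u')² cross terms: 2·(-4)·(9)·∫sin(x)·cos(3x) dx = -72·(0) = 0.
  So ∫_0^π (u')² dx = 8*π + 81*π/2 + 0 = 97*π/2.
||u||_{H^1}^2 = (25*π/2) + (97*π/2) = 61*π.


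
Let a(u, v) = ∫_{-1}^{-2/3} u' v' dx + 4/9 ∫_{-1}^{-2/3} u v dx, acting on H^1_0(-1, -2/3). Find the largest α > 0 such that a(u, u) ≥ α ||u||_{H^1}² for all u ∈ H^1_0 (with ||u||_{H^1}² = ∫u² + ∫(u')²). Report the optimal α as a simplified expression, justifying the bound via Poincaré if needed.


α = (4 + 81*π^2)/(9*(1 + 9*π^2))

Coercivity of a(·,·) on H^1_0(-1, -2/3) means a(u, u) ≥ α ||u||_{H^1}² for every u ∈ H^1_0.
The interval has length L = 1/3, and Poincaré/coercivity depend only on L. Here a(u, u) = ∫(u')² + (4/9)·∫u².
Here 0 < c = 4/9 < 1. The condition a(u,u) ≥ α||u||_{H^1}² reads (1−α)∫(u')² ≥ (α−c)∫u². Any admissible α is ≤ 1 (rapidly oscillating u have ∫u²/∫(u')² → 0), and α = 1 would force 0 ≥ (1−c)∫u², impossible since c < 1; so 1−α > 0. By the sharp Poincaré inequality on H^1_0 of an interval of length L, ∫(u')² ≥ (π/L)²∫u² with equality for the first sine mode sin(π(x−x₀)/L) (x₀ the left endpoint), so the inequality holds for all u iff (1−α)(π/L)² ≥ α − c, i.e. α ≤ ((π/L)² + c)/((π/L)² + 1) = (1 + c(L/π)²)/(1 + (L/π)²). With (π/L)² = 9*π^2 and c = 4/9, the largest admissible constant is α = ((π/L)² + c)/((π/L)² + 1).
Simplifying, α = (4 + 81*π^2)/(9*(1 + 9*π^2)).


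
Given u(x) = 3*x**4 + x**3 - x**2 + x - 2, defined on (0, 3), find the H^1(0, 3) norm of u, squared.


||u||_{H^1}^2 = 10523523/140

The H^1 norm (squared) on an interval (0, L) is
  ||u||_{H^1}^2 = ∫_0^L u(x)^2 dx + ∫_0^L u'(x)^2 dx.
Compute u'(x) = 12*x**3 + 3*x**2 - 2*x + 1.
Then u(x)^2 = 9*x**8 + 6*x**7 - 5*x**6 + 4*x**5 - 9*x**4 - 6*x**3 + 5*x**2 - 4*x + 4 and u'(x)^2 = 144*x**6 + 72*x**5 - 39*x**4 + 12*x**3 + 10*x**2 - 4*x + 1.
Integrate each monomial from 0 to 3 using ∫_0^3 c·x^n dx = c·3^(n+1)/(n+1):
  ∫_0^3 u(x)^2 dx = ∫_0^3 (9*x^8 + 6*x^7 - 5*x^6 + 4*x^5 - 9*x^4 - 6*x^3 + 5*x^2 - 4*x + 4) dx. Term by term:
    ∫_0^3 9*x^8 dx = 19683;  ∫_0^3 6*x^7 dx = 19683/4;  ∫_0^3 -5*x^6 dx = -10935/7;
    ∫_0^3 4*x^5 dx = 486;  ∫_0^3 -9*x^4 dx = -2187/5;  ∫_0^3 -6*x^3 dx = -243/2;
    ∫_0^3 5*x^2 dx = 45;  ∫_0^3 -4*x dx = -18;  ∫_0^3 4 dx = 12.
  Sum: 19683 + 19683/4 − 10935/7 + 486 − 2187/5 − 243/2 + 45 − 18 + 12 = 3221079/140.
  ∫_0^3 u'(x)^2 dx = ∫_0^3 (144*x^6 + 72*x^5 - 39*x^4 + 12*x^3 + 10*x^2 - 4*x + 1) dx. Term by term:
    ∫_0^3 144*x^6 dx = 314928/7;  ∫_0^3 72*x^5 dx = 8748;  ∫_0^3 -39*x^4 dx = -9477/5;
    ∫_0^3 12*x^3 dx = 243;  ∫_0^3 10*x^2 dx = 90;  ∫_0^3 -4*x dx = -18;
    ∫_0^3 1 dx = 3.
  Sum: 314928/7 + 8748 − 9477/5 + 243 + 90 − 18 + 3 = 1825611/35.
Adding: ||u||_{H^1}^2 = 3221079/140 + 1825611/35 = 10523523/140.


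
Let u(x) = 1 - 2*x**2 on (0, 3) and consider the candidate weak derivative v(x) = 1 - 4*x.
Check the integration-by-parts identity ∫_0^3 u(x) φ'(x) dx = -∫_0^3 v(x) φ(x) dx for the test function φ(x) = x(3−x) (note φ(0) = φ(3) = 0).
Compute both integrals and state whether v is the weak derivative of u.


LHS = 27, RHS = 45/2. No, v is not the weak derivative of u.

u(x) = 1 - 2*x**2, classical derivative u'(x) = -4*x.
φ(x) = x(3−x), so φ'(x) = 3 - 2*x.
Note φ(0) = φ(3) = 0, so the boundary term u·φ vanishes.
LHS = ∫_0^3 u(x) φ'(x) dx = ∫_0^3 (4*x^3 - 6*x^2 - 2*x + 3) dx. Term by term:
  ∫_0^3 4*x^3 dx = 81;  ∫_0^3 -6*x^2 dx = -54;  ∫_0^3 -2*x dx = -9;
  ∫_0^3 3 dx = 9.
Sum: 81 − 54 − 9 + 9 = 27.
So LHS = 27.
∫_0^3 v(x) φ(x) dx = ∫_0^3 (4*x^3 - 13*x^2 + 3*x) dx. Term by term:
  ∫_0^3 4*x^3 dx = 81;  ∫_0^3 -13*x^2 dx = -117;  ∫_0^3 3*x dx = 27/2.
Sum: 81 − 117 + 27/2 = -45/2.
So RHS = -∫_0^3 v(x) φ(x) dx = 45/2.
LHS − RHS = 9/2 ≠ 0, so the identity fails.
(For a valid weak derivative the identity must hold for EVERY test function, in particular this one. The failure shows v is NOT the weak derivative of u.)
Correct weak derivative would be u'(x) = -4*x.


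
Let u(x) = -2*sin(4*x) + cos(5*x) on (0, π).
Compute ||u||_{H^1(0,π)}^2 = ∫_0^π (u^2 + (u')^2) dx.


||u||_{H^1(0,π)}^2 = 832/9 + 47*π

u'(x) = -5*sin(5*x) - 8*cos(4*x).
Expand u² and (u')² and integrate term by term on (0, π), using: for integers n ≥ 1, ∫_0^π sin²(nx) dx = ∫_0^π cos²(nx) dx = π/2; for n ≠ n', ∫_0^π sin(nx)sin(n'x) dx = ∫_0^π cos(nx)cos(n'x) dx = 0; and by product-to-sum, ∫_0^π sin(nx)cos(n'x) dx = ½∫_0^π [sin((n+n')x) + sin((n−n')x)] dx, which is 0 when n+n' is even and 2n/(n²−n'²) when n+n' is odd (it need not vanish on (0, π)).
  u² squared terms: (-2)²·∫sin(4x)² dx = 4·π/2 = 2*π;  (1)²·∫cos(5x)² dx = 1·π/2 = π/2.
  u² cross terms: 2·(-2)·(1)·∫sin(4x)·cos(5x) dx = -4·(-8/9) = 32/9.
  So ∫_0^π u² dx = 2*π + π/2 + 32/9 = 32/9 + 5*π/2.
  (u')² squared terms: (-8)²·∫cos(4x)² dx = 64·π/2 = 32*π;  (-5)²·∫sin(5x)² dx = 25·π/2 = 25*π/2.
  (u')² cross terms: 2·(-8)·(-5)·∫cos(4x)·sin(5x) dx = 80·(10/9) = 800/9.
  So ∫_0^π (u')² dx = 32*π + 25*π/2 + 800/9 = 800/9 + 89*π/2.
||u||_{H^1}^2 = (32/9 + 5*π/2) + (800/9 + 89*π/2) = 832/9 + 47*π.


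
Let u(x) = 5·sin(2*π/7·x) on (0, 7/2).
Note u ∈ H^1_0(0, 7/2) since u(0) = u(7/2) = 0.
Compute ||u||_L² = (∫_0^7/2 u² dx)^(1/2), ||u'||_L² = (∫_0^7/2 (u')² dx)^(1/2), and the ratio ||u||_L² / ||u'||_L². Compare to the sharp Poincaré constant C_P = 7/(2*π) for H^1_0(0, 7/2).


||u||_L² / ||u'||_L² = 7/(2*π) = C_P.

u(x) = 5·sin(2*π/7·x), so u'(x) = 10*π*cos(2*π*x/7)/7.
Writing u(x) = A·sin(kπx/L) with A = 5 and k = 1, use ∫_0^L sin²(kπx/L) dx = L/2 and ∫_0^L cos²(kπx/L) dx = L/2.
u² = 25·sin²(2*π/7·x) and (u')² = 100*π^2/49·cos²(2*π/7·x), and each of sin², cos² integrates to L/2 = 7/4 over (0, 7/2).
∫_0^7/2 u² dx = 175/4, so ||u||_L² = 5*sqrt(7)/2.
∫_0^7/2 (u')² dx = 25*π^2/7, so ||u'||_L² = 5*sqrt(7)*π/7.
Ratio ||u||_L² / ||u'||_L² = 7/(2*π).
Sharp Poincaré constant on H^1_0(0, 7/2) is C_P = L/π = 7/(2*π), achieved by sin(2*π/7·x).
This is the k = 1 eigenfunction (up to amplitude), so the ratio equals the sharp Poincaré constant exactly.


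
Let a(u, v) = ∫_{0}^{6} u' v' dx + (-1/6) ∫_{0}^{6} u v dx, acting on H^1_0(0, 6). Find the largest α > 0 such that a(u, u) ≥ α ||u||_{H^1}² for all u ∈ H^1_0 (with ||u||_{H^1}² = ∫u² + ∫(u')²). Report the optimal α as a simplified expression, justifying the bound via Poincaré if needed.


α = (-6 + π^2)/(π^2 + 36)

Coercivity of a(·,·) on H^1_0(0, 6) means a(u, u) ≥ α ||u||_{H^1}² for every u ∈ H^1_0.
The interval has length L = 6, and Poincaré/coercivity depend only on L. Here a(u, u) = ∫(u')² + (-1/6)·∫u².
Here c = -1/6 < 0 with |c| < (π/L)² = π^2/36, so coercivity still holds. The condition a(u,u) ≥ α||u||_{H^1}² reads (1−α)∫(u')² ≥ (α−c)∫u². Any admissible α is ≤ 1 (rapidly oscillating u have ∫u²/∫(u')² → 0), and α = 1 would force 0 ≥ (1−c)∫u², impossible since c < 1; so 1−α > 0. By the sharp Poincaré inequality on H^1_0 of an interval of length L, ∫(u')² ≥ (π/L)²∫u² with equality for the first sine mode sin(π(x−x₀)/L) (x₀ the left endpoint), so the inequality holds for all u iff (1−α)(π/L)² ≥ α − c, i.e. α ≤ ((π/L)² + c)/((π/L)² + 1) = (1 + c(L/π)²)/(1 + (L/π)²). (Direct route, valid since c ≤ 0: Poincaré gives c∫u² ≥ c(L/π)²∫(u')², so a(u,u) ≥ (1 + c(L/π)²)∫(u')², while ||u||_{H^1}² ≤ (1 + (L/π)²)∫(u')²; dividing yields the same α.) With (π/L)² = π^2/36 and c = -1/6, the largest admissible constant is α = ((π/L)² + c)/((π/L)² + 1).
Simplifying, α = (-6 + π^2)/(π^2 + 36).


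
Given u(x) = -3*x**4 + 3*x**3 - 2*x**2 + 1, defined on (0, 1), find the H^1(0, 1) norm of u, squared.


||u||_{H^1}^2 = 219/28

The H^1 norm (squared) on an interval (0, L) is
  ||u||_{H^1}^2 = ∫_0^L u(x)^2 dx + ∫_0^L u'(x)^2 dx.
Compute u'(x) = -12*x**3 + 9*x**2 - 4*x.
Then u(x)^2 = 9*x**8 - 18*x**7 + 21*x**6 - 12*x**5 - 2*x**4 + 6*x**3 - 4*x**2 + 1 and u'(x)^2 = 144*x**6 - 216*x**5 + 177*x**4 - 72*x**3 + 16*x**2.
Integrate each monomial from 0 to 1 using ∫_0^1 c·x^n dx = c·1^(n+1)/(n+1):
  ∫_0^1 u(x)^2 dx = ∫_0^1 (9*x^8 - 18*x^7 + 21*x^6 - 12*x^5 - 2*x^4 + 6*x^3 - 4*x^2 + 1) dx. Term by term:
    ∫_0^1 9*x^8 dx = 1;  ∫_0^1 -18*x^7 dx = -9/4;  ∫_0^1 21*x^6 dx = 3;
    ∫_0^1 -12*x^5 dx = -2;  ∫_0^1 -2*x^4 dx = -2/5;  ∫_0^1 6*x^3 dx = 3/2;
    ∫_0^1 -4*x^2 dx = -4/3;  ∫_0^1 1 dx = 1.
  Sum: 1 − 9/4 + 3 − 2 − 2/5 + 3/2 − 4/3 + 1 = 31/60.
  ∫_0^1 u'(x)^2 dx = ∫_0^1 (144*x^6 - 216*x^5 + 177*x^4 - 72*x^3 + 16*x^2) dx. Term by term:
    ∫_0^1 144*x^6 dx = 144/7;  ∫_0^1 -216*x^5 dx = -36;  ∫_0^1 177*x^4 dx = 177/5;
    ∫_0^1 -72*x^3 dx = -18;  ∫_0^1 16*x^2 dx = 16/3.
  Sum: 144/7 − 36 + 177/5 − 18 + 16/3 = 767/105.
Adding: ||u||_{H^1}^2 = 31/60 + 767/105 = 219/28.


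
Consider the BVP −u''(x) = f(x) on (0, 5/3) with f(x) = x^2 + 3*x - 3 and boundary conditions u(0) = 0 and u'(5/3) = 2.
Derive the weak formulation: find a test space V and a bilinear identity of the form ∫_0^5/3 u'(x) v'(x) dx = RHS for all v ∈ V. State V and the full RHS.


V = {v ∈ H^1(0, 5/3) : v(0) = 0} (test functions vanish at x = 0 where u is specified); weak form: ∫_0^5/3 u'v' dx = ∫_0^5/3 (x^2 + 3*x - 3) v dx + 2·v(5/3) for all v ∈ V.

Multiply both sides by a test function v and integrate from 0 to 5/3:
  ∫_0^5/3 −u''(x) v(x) dx = ∫_0^5/3 f(x) v(x) dx.
Integrate the LHS by parts once:
  ∫_0^5/3 −u'' v dx = −[u'(x) v(x)]_0^5/3 + ∫_0^5/3 u'(x) v'(x) dx.
Thus ∫_0^5/3 u'(x) v'(x) dx = ∫_0^5/3 f(x) v(x) dx + [u'(x) v(x)]_0^5/3.
Choose V so that boundary terms are either known or forced to vanish.
Mixed BC: u(0) = 0 (Dirichlet) and u'(5/3) = 2 (Neumann). Define V = {v ∈ H^1(0, 5/3) : v(0) = 0}. Then [u' v]_0^5/3 = u'(5/3)·v(5/3) − u'(0)·0 = 2·v(5/3).
Weak formulation: find u (satisfying any essential BC) such that ∫_0^5/3 u'(x) v'(x) dx = ∫_0^5/3 f v dx + 2·v(5/3) for all v ∈ V (Dirichlet at 0 absorbed into V; Neumann datum at x = 5/3 contributes the boundary term).
Substituting f(x) = x^2 + 3*x - 3, the right-hand side is ∫_0^5/3 (x^2 + 3*x - 3) v dx + 2·v(5/3).
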